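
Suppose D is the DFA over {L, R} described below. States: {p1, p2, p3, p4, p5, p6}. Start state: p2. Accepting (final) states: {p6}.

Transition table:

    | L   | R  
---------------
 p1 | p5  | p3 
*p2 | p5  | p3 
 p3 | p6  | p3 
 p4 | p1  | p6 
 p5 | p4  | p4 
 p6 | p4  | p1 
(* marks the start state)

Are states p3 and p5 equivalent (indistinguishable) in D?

No

Every state is reachable, so we keep all 6.
Initial partition by acceptance: {p6} | {p1,p2,p3,p4,p5}.
On input L, block {p1,p2,p3,p4,p5} splits into {p1,p2,p4,p5} and {p3}.
Refine {p1,p2,p4,p5} on symbol R: members go to different blocks, giving {p1,p2} and {p4} and {p5}.
The partition is now stable with 5 blocks: {p6} | {p1,p2} | {p3} | {p4} | {p5}.
p3 and p5 end up in different blocks, so they are distinguishable. For instance, the string 'L' is accepted from only p3.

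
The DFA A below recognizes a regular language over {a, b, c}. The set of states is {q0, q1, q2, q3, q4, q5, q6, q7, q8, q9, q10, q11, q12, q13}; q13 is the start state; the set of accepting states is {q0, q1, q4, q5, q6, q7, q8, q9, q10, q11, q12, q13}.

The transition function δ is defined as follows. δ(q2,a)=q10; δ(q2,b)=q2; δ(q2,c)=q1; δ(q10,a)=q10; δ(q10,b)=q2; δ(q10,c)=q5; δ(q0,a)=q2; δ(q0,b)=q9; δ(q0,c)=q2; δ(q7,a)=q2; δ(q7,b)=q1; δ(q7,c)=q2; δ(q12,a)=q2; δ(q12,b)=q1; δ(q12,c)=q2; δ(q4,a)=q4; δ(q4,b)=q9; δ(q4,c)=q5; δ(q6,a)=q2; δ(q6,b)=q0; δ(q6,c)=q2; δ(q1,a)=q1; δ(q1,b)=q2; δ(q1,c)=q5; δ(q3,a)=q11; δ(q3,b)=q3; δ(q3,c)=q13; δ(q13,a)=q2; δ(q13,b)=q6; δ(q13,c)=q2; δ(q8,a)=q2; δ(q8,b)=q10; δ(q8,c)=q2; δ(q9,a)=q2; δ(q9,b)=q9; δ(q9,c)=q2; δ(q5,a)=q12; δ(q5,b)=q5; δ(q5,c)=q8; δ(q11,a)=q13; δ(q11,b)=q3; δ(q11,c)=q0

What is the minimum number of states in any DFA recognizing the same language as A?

5

States {q3,q4,q7,q11} cannot be reached from the start state, so discard them.
P0 = {q0,q1,q5,q6,q8,q9,q10,q12,q13} | {q2}.
Split {q0,q1,q5,q6,q8,q9,q10,q12,q13} by δ(·,a) → {q0,q6,q8,q9,q12,q13} and {q1,q5,q10}.
On input b, block {q0,q6,q8,q9,q12,q13} splits into {q0,q6,q9,q13} and {q8,q12}.
Split {q1,q5,q10} by δ(·,a) → {q1,q10} and {q5}.
Stable partition: {q0,q6,q9,q13} | {q2} | {q1,q10} | {q8,q12} | {q5} — 5 equivalence classes.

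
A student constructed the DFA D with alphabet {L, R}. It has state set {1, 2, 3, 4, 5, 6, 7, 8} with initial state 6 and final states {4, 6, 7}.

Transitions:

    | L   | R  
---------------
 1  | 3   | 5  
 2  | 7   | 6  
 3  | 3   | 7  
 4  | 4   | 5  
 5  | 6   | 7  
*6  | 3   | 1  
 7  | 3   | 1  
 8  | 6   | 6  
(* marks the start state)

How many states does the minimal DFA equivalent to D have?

4

States {2,4,8} cannot be reached from the start state, so discard them.
Initial partition by acceptance: {6,7} | {1,3,5}.
Refine {1,3,5} on symbol L: members go to different blocks, giving {1,3} and {5}.
On input R, block {1,3} splits into {1} and {3}.
The partition is now stable with 4 blocks: {6,7} | {1} | {5} | {3}.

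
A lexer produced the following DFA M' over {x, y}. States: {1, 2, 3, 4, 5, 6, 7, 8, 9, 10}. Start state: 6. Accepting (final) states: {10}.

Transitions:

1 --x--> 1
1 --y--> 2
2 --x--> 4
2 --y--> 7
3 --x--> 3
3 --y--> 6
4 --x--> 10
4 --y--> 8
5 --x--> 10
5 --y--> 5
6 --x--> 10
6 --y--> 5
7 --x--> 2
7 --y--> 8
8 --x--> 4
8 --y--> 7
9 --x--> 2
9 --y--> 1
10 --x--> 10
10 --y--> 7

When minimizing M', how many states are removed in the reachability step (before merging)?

3

BFS from 6 reaches {2, 4, 5, 6, 7, 8, 10}; the 3 state(s) 1, 3, 9 are never visited.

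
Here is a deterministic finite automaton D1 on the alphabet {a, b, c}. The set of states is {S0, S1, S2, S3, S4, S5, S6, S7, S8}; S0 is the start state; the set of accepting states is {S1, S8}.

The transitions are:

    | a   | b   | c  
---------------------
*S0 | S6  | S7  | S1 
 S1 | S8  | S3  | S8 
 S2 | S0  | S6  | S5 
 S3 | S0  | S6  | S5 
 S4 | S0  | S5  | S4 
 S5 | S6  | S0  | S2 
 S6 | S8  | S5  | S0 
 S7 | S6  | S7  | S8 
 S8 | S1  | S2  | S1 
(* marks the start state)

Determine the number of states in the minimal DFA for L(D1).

5

Reachable states from the start: {S0,S1,S2,S3,S5,S6,S7,S8}. Unreachable: {S4} — drop them.
Initial partition by acceptance: {S1,S8} | {S0,S2,S3,S5,S6,S7}.
Refine {S0,S2,S3,S5,S6,S7} on symbol a: members go to different blocks, giving {S0,S2,S3,S5,S7} and {S6}.
On input a, block {S0,S2,S3,S5,S7} splits into {S0,S5,S7} and {S2,S3}.
Refine {S0,S5,S7} on symbol c: members go to different blocks, giving {S0,S7} and {S5}.
Stable partition: {S1,S8} | {S0,S7} | {S6} | {S2,S3} | {S5} — 5 equivalence classes.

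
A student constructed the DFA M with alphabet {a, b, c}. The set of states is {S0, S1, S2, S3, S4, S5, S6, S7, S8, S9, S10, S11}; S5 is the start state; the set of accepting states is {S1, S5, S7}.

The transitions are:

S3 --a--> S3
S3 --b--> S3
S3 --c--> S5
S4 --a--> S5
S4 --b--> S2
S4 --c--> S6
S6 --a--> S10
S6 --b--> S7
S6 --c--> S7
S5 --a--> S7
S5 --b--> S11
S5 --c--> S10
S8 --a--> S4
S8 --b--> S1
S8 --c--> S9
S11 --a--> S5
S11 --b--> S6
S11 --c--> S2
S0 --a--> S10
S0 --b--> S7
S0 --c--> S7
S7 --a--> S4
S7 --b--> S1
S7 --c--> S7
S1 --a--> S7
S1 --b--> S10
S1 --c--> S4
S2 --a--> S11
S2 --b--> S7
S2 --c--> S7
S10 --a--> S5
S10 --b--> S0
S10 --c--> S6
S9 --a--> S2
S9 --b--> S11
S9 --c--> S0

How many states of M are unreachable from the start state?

Starting at S5 and following transitions, the reachable set is {S0, S1, S2, S4, S5, S6, S7, S10, S11}. That leaves S3, S8, S9 unreachable — 3 in total.

3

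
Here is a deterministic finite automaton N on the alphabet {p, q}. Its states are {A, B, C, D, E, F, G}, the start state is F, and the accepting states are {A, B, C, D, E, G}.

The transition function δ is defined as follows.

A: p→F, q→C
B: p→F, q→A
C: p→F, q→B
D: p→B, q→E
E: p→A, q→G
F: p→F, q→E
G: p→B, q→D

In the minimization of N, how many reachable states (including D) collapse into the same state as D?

Every state is reachable, so we keep all 7.
Initial partition by acceptance: {A,B,C,D,E,G} | {F}.
On input p, block {A,B,C,D,E,G} splits into {A,B,C} and {D,E,G}.
Stable partition: {A,B,C} | {F} | {D,E,G} — 3 equivalence classes.
The equivalence class containing D is {D,E,G}, of size 3.

3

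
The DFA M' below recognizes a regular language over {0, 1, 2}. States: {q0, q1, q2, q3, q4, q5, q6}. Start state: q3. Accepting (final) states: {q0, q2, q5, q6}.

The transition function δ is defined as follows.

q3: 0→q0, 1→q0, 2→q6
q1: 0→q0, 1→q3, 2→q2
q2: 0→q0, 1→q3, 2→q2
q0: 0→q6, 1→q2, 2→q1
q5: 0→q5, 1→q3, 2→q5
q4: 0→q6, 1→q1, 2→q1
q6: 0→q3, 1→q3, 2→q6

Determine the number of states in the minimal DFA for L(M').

First remove the unreachable states {q4,q5}; 5 states remain.
Initial partition by acceptance: {q0,q2,q6} | {q1,q3}.
Split {q0,q2,q6} by δ(·,0) → {q0,q2} and {q6}.
Split {q0,q2} by δ(·,0) → {q0} and {q2}.
Refine {q1,q3} on symbol 1: members go to different blocks, giving {q1} and {q3}.
No further refinement is possible. Final partition (5 blocks): {q0} | {q1} | {q6} | {q2} | {q3}.

5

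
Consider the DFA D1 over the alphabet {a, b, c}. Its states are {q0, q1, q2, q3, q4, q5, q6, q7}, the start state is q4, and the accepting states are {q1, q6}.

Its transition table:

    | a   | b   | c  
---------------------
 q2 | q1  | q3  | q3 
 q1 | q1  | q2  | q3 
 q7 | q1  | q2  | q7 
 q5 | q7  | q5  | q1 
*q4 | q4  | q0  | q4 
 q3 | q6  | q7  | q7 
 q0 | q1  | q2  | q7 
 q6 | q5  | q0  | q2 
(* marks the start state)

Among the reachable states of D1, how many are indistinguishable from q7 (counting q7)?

2

Initial partition by acceptance: {q1,q6} | {q0,q2,q3,q4,q5,q7}.
On input a, block {q1,q6} splits into {q1} and {q6}.
Split {q0,q2,q3,q4,q5,q7} by δ(·,a) → {q0,q2,q7} and {q4,q5} and {q3}.
Refine {q0,q2,q7} on symbol b: members go to different blocks, giving {q0,q7} and {q2}.
Split {q4,q5} by δ(·,a) → {q4} and {q5}.
Stable partition: {q1} | {q0,q7} | {q6} | {q4} | {q3} | {q2} | {q5} — 7 equivalence classes.
State q7 belongs to the block {q0,q7}, which has 2 states.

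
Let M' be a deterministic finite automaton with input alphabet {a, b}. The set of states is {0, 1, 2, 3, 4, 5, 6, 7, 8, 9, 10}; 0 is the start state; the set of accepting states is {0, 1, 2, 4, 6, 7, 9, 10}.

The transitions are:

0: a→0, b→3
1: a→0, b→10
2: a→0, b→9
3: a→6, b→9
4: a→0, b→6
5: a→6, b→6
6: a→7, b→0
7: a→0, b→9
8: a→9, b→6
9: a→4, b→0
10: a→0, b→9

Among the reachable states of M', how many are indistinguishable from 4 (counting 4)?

Reachable states from the start: {0,3,4,6,7,9}. Unreachable: {1,2,5,8,10} — drop them.
Start with accepting vs non-accepting: {0,4,6,7,9} | {3}.
On input b, block {0,4,6,7,9} splits into {4,6,7,9} and {0}.
Split {4,6,7,9} by δ(·,a) → {4,7} and {6,9}.
The partition is now stable with 4 blocks: {4,7} | {3} | {0} | {6,9}.
State 4 belongs to the block {4,7}, which has 2 states.

2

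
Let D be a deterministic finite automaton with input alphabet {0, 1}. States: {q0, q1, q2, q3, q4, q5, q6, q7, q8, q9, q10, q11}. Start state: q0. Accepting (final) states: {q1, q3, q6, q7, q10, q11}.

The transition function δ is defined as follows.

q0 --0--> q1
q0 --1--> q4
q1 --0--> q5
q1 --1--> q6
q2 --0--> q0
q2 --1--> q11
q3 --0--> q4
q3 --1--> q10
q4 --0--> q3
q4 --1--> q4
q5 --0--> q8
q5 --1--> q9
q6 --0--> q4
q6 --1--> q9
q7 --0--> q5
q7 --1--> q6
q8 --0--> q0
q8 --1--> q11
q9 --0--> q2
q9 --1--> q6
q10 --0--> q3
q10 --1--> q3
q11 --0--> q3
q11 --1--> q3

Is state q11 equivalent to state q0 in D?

States {q7} cannot be reached from the start state, so discard them.
Start with accepting vs non-accepting: {q1,q3,q6,q10,q11} | {q0,q2,q4,q5,q8,q9}.
Split {q1,q3,q6,q10,q11} by δ(·,0) → {q1,q3,q6} and {q10,q11}.
On input 1, block {q1,q3,q6} splits into {q1} and {q3} and {q6}.
On input 0, block {q0,q2,q4,q5,q8,q9} splits into {q2,q5,q8,q9} and {q0} and {q4}.
Split {q2,q5,q8,q9} by δ(·,0) → {q2,q8} and {q5,q9}.
Split {q5,q9} by δ(·,1) → {q5} and {q9}.
The partition is now stable with 9 blocks: {q1} | {q2,q8} | {q10,q11} | {q3} | {q6} | {q0} | {q4} | {q5} | {q9}.
q11 and q0 end up in different blocks, so they are distinguishable. For instance, the string 'ε' is accepted from only q11.

No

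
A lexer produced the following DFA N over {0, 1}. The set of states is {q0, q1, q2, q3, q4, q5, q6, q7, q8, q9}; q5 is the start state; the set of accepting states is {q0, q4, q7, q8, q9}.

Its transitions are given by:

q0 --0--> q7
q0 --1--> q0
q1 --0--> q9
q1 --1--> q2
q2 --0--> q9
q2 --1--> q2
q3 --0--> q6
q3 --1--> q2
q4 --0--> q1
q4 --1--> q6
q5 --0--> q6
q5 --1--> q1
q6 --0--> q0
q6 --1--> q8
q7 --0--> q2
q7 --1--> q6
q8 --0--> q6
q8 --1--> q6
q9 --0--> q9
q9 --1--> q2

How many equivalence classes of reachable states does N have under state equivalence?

7

First remove the unreachable states {q3,q4}; 8 states remain.
P0 = {q0,q7,q8,q9} | {q1,q2,q5,q6}.
On input 0, block {q0,q7,q8,q9} splits into {q0,q9} and {q7,q8}.
Refine {q0,q9} on symbol 0: members go to different blocks, giving {q0} and {q9}.
Refine {q1,q2,q5,q6} on symbol 0: members go to different blocks, giving {q1,q2} and {q5} and {q6}.
Split {q7,q8} by δ(·,0) → {q7} and {q8}.
The partition is now stable with 7 blocks: {q0} | {q1,q2} | {q7} | {q9} | {q5} | {q6} | {q8}.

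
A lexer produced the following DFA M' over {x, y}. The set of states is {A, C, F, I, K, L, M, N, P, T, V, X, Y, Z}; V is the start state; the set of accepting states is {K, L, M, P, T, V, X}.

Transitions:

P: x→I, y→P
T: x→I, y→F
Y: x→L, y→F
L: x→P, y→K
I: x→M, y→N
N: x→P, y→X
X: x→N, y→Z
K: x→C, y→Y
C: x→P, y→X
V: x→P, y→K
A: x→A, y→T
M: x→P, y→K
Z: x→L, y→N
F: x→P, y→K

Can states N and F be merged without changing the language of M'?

Reachable states from the start: {C,F,I,K,L,M,N,P,V,X,Y,Z}. Unreachable: {A,T} — drop them.
Initial partition by acceptance: {K,L,M,P,V,X} | {C,F,I,N,Y,Z}.
On input x, block {K,L,M,P,V,X} splits into {K,P,X} and {L,M,V}.
Split {K,P,X} by δ(·,y) → {K,X} and {P}.
Refine {C,F,I,N,Y,Z} on symbol x: members go to different blocks, giving {I,Y,Z} and {C,F,N}.
The partition is now stable with 5 blocks: {K,X} | {I,Y,Z} | {L,M,V} | {P} | {C,F,N}.
N and F lie in the same block of the stable partition, so they are equivalent — no string distinguishes them.

Yes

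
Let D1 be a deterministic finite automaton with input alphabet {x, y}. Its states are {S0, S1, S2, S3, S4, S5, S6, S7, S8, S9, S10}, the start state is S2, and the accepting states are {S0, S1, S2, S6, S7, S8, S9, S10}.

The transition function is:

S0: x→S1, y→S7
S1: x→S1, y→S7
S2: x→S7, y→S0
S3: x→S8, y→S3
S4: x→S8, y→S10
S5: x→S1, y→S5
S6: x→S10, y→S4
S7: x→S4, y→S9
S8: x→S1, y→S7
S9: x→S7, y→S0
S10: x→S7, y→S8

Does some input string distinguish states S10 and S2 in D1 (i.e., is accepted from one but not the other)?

Reachable states from the start: {S0,S1,S2,S4,S7,S8,S9,S10}. Unreachable: {S3,S5,S6} — drop them.
Start with accepting vs non-accepting: {S0,S1,S2,S7,S8,S9,S10} | {S4}.
Refine {S0,S1,S2,S7,S8,S9,S10} on symbol x: members go to different blocks, giving {S0,S1,S2,S8,S9,S10} and {S7}.
On input x, block {S0,S1,S2,S8,S9,S10} splits into {S0,S1,S8} and {S2,S9,S10}.
The partition is now stable with 4 blocks: {S0,S1,S8} | {S4} | {S7} | {S2,S9,S10}.
S10 and S2 lie in the same block of the stable partition, so they are equivalent — no string distinguishes them.

No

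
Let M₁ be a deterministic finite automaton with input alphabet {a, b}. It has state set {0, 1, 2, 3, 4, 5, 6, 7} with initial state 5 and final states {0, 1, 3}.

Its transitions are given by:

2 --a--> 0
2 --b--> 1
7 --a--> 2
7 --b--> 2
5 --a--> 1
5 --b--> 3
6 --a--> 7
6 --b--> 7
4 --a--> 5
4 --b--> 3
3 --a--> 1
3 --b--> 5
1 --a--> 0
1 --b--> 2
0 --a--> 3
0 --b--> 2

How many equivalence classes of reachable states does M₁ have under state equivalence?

2

First remove the unreachable states {4,6,7}; 5 states remain.
P0 = {0,1,3} | {2,5}.
Stable partition: {0,1,3} | {2,5} — 2 equivalence classes.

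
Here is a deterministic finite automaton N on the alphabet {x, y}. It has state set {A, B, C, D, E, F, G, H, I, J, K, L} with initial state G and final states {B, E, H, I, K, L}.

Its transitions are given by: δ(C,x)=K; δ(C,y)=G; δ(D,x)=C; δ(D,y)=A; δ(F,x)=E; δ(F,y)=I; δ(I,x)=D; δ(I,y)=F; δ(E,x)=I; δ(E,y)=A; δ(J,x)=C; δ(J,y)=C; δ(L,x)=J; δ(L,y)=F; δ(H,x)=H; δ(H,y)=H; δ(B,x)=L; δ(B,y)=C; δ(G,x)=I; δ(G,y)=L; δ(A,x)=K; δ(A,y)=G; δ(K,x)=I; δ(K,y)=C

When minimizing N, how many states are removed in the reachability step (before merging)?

2

No path from G leads to B, H; the other 10 states are all reachable.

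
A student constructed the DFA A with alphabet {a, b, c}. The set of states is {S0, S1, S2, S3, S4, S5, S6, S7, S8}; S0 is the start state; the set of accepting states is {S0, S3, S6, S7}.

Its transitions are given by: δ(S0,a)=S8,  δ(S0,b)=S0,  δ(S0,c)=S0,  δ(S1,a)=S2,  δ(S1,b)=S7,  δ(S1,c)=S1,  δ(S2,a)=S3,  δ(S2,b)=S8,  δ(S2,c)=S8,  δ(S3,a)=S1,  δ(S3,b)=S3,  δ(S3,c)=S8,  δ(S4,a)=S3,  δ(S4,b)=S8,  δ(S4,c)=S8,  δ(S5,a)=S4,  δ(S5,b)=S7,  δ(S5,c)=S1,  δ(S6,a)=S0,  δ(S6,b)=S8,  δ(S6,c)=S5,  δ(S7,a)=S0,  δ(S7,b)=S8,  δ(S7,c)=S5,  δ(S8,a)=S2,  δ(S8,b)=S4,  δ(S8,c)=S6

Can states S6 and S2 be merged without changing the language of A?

Every state is reachable, so we keep all 9.
P0 = {S0,S3,S6,S7} | {S1,S2,S4,S5,S8}.
Split {S0,S3,S6,S7} by δ(·,a) → {S0,S3} and {S6,S7}.
Refine {S0,S3} on symbol c: members go to different blocks, giving {S0} and {S3}.
On input a, block {S1,S2,S4,S5,S8} splits into {S1,S5,S8} and {S2,S4}.
Split {S1,S5,S8} by δ(·,b) → {S1,S5} and {S8}.
Stable partition: {S0} | {S1,S5} | {S6,S7} | {S3} | {S2,S4} | {S8} — 6 equivalence classes.
S6 and S2 end up in different blocks, so they are distinguishable. For instance, the string 'ε' is accepted from only S6.

No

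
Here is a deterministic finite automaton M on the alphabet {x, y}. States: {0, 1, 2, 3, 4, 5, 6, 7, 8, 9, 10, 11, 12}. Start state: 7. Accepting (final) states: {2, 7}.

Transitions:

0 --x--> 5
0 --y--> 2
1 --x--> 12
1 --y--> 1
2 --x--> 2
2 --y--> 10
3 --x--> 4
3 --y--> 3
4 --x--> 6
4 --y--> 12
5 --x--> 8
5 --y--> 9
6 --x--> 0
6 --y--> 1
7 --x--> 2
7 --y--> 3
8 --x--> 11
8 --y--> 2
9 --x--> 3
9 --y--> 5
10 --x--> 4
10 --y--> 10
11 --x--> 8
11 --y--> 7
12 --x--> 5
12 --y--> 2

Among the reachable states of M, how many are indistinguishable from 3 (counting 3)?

2

Initial partition by acceptance: {2,7} | {0,1,3,4,5,6,8,9,10,11,12}.
On input y, block {0,1,3,4,5,6,8,9,10,11,12} splits into {1,3,4,5,6,9,10} and {0,8,11,12}.
Refine {1,3,4,5,6,9,10} on symbol x: members go to different blocks, giving {3,4,9,10} and {1,5,6}.
Refine {3,4,9,10} on symbol x: members go to different blocks, giving {3,9,10} and {4}.
Refine {3,9,10} on symbol x: members go to different blocks, giving {3,10} and {9}.
On input x, block {0,8,11,12} splits into {0,12} and {8,11}.
Split {1,5,6} by δ(·,x) → {1,6} and {5}.
Stable partition: {2,7} | {3,10} | {0,12} | {1,6} | {4} | {9} | {8,11} | {5} — 8 equivalence classes.
The equivalence class containing 3 is {3,10}, of size 2.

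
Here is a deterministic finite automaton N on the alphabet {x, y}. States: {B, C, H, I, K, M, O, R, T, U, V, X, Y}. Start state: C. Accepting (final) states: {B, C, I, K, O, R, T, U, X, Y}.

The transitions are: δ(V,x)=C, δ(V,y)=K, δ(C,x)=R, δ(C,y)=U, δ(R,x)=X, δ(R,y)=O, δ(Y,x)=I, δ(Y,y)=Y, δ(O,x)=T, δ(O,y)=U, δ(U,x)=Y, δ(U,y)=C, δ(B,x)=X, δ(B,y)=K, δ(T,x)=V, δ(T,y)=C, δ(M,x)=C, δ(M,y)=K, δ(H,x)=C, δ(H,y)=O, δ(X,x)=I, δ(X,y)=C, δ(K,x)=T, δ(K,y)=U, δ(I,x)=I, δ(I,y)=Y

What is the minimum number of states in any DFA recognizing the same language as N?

Reachable states from the start: {C,I,K,O,R,T,U,V,X,Y}. Unreachable: {B,H,M} — drop them.
P0 = {C,I,K,O,R,T,U,X,Y} | {V}.
On input x, block {C,I,K,O,R,T,U,X,Y} splits into {C,I,K,O,R,U,X,Y} and {T}.
Refine {C,I,K,O,R,U,X,Y} on symbol x: members go to different blocks, giving {C,I,R,U,X,Y} and {K,O}.
On input y, block {C,I,R,U,X,Y} splits into {C,I,U,X,Y} and {R}.
On input x, block {C,I,U,X,Y} splits into {I,U,X,Y} and {C}.
Split {I,U,X,Y} by δ(·,y) → {I,Y} and {U,X}.
No further refinement is possible. Final partition (7 blocks): {I,Y} | {V} | {T} | {K,O} | {R} | {C} | {U,X}.

7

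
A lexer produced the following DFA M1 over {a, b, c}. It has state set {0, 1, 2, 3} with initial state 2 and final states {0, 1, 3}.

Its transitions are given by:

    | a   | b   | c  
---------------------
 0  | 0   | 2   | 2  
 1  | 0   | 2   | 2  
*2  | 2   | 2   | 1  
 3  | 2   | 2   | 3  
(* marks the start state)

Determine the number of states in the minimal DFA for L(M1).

States {3} cannot be reached from the start state, so discard them.
P0 = {0,1} | {2}.
The partition is now stable with 2 blocks: {0,1} | {2}.

2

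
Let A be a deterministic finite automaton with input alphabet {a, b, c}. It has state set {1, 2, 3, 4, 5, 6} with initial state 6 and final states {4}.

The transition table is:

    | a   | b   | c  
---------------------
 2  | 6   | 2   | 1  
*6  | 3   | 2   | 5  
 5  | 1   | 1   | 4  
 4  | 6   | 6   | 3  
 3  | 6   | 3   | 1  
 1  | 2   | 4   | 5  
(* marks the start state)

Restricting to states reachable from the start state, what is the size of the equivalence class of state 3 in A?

P0 = {4} | {1,2,3,5,6}.
Split {1,2,3,5,6} by δ(·,b) → {2,3,5,6} and {1}.
Split {2,3,5,6} by δ(·,a) → {2,3,6} and {5}.
Split {2,3,6} by δ(·,c) → {2,3} and {6}.
No further refinement is possible. Final partition (5 blocks): {4} | {2,3} | {1} | {5} | {6}.
State 3 belongs to the block {2,3}, which has 2 states.

2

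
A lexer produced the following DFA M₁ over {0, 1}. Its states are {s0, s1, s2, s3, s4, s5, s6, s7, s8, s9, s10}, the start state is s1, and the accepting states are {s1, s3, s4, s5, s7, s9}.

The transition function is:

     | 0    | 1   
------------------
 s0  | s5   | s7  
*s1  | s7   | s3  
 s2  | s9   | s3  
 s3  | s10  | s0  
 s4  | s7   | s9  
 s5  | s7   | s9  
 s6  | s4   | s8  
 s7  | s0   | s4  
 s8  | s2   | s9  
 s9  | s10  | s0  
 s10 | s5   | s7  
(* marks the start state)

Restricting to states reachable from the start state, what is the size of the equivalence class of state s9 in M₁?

2

States {s2,s6,s8} cannot be reached from the start state, so discard them.
Initial partition by acceptance: {s1,s3,s4,s5,s7,s9} | {s0,s10}.
Split {s1,s3,s4,s5,s7,s9} by δ(·,0) → {s1,s4,s5} and {s3,s7,s9}.
Refine {s3,s7,s9} on symbol 1: members go to different blocks, giving {s3,s9} and {s7}.
No further refinement is possible. Final partition (4 blocks): {s1,s4,s5} | {s0,s10} | {s3,s9} | {s7}.
The equivalence class containing s9 is {s3,s9}, of size 2.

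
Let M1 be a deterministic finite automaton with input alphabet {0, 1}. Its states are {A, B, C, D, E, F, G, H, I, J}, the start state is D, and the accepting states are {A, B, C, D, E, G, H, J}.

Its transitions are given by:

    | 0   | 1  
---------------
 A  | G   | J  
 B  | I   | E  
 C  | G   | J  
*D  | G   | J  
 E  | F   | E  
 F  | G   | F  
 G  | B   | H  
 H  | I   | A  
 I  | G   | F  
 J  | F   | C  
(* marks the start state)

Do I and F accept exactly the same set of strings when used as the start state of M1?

Every state is reachable, so we keep all 10.
Start with accepting vs non-accepting: {A,B,C,D,E,G,H,J} | {F,I}.
Refine {A,B,C,D,E,G,H,J} on symbol 0: members go to different blocks, giving {A,C,D,G} and {B,E,H,J}.
Split {A,C,D,G} by δ(·,0) → {A,C,D} and {G}.
On input 1, block {B,E,H,J} splits into {B,E} and {H,J}.
Stable partition: {A,C,D} | {F,I} | {B,E} | {G} | {H,J} — 5 equivalence classes.
I and F lie in the same block of the stable partition, so they are equivalent — no string distinguishes them.

Yes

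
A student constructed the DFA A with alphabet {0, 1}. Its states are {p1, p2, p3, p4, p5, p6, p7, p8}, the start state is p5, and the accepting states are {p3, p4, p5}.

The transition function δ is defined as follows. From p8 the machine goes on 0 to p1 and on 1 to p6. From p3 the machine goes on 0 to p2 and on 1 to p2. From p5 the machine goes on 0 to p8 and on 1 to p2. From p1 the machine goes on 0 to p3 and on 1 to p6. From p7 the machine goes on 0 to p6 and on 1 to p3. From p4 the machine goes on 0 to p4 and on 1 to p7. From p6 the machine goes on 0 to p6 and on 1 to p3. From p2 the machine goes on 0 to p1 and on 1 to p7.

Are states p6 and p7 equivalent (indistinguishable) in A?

Yes

States {p4} cannot be reached from the start state, so discard them.
Start with accepting vs non-accepting: {p3,p5} | {p1,p2,p6,p7,p8}.
Refine {p1,p2,p6,p7,p8} on symbol 0: members go to different blocks, giving {p2,p6,p7,p8} and {p1}.
Refine {p2,p6,p7,p8} on symbol 0: members go to different blocks, giving {p2,p8} and {p6,p7}.
Stable partition: {p3,p5} | {p2,p8} | {p1} | {p6,p7} — 4 equivalence classes.
p6 and p7 lie in the same block of the stable partition, so they are equivalent — no string distinguishes them.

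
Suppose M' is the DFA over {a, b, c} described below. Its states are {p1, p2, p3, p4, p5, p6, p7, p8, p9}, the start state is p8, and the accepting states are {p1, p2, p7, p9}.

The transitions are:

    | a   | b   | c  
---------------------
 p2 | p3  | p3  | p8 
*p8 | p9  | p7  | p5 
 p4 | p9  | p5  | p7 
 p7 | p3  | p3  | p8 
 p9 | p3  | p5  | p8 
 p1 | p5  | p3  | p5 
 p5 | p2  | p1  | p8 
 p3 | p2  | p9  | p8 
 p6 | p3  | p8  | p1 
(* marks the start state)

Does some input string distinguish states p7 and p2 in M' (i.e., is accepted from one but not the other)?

No

States {p4,p6} cannot be reached from the start state, so discard them.
Start with accepting vs non-accepting: {p1,p2,p7,p9} | {p3,p5,p8}.
Stable partition: {p1,p2,p7,p9} | {p3,p5,p8} — 2 equivalence classes.
p7 and p2 lie in the same block of the stable partition, so they are equivalent — no string distinguishes them.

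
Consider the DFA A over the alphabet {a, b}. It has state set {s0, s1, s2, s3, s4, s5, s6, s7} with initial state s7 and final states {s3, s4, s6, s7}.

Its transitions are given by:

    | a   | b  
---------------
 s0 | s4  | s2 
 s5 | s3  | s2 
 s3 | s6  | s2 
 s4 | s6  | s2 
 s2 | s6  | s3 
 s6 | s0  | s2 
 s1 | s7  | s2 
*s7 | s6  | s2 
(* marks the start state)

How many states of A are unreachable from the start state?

BFS from s7 reaches {s0, s2, s3, s4, s6, s7}; the 2 state(s) s1, s5 are never visited.

2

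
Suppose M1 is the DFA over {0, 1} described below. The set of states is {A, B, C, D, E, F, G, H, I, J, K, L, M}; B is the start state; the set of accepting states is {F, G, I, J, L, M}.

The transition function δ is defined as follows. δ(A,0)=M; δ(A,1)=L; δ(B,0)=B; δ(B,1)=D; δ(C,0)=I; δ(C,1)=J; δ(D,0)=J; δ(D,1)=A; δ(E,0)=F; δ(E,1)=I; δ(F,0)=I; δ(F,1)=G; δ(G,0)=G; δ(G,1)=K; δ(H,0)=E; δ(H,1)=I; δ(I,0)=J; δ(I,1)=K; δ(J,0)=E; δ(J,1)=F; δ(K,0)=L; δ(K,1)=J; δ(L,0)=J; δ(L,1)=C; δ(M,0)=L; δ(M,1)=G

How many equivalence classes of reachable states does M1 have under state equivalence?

8

First remove the unreachable states {H}; 12 states remain.
Initial partition by acceptance: {F,G,I,J,L,M} | {A,B,C,D,E,K}.
Refine {F,G,I,J,L,M} on symbol 0: members go to different blocks, giving {F,G,I,L,M} and {J}.
On input 0, block {F,G,I,L,M} splits into {F,G,M} and {I,L}.
On input 0, block {F,G,M} splits into {F,M} and {G}.
Split {A,B,C,D,E,K} by δ(·,0) → {A,E} and {C,K} and {B} and {D}.
Stable partition: {F,M} | {A,E} | {J} | {I,L} | {G} | {C,K} | {B} | {D} — 8 equivalence classes.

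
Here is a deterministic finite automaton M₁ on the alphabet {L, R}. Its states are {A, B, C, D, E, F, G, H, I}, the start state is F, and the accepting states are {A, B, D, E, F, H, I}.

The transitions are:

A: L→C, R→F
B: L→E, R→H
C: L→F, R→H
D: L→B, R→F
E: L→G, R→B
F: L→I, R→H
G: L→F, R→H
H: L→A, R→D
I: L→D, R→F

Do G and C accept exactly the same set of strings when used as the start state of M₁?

Every state is reachable, so we keep all 9.
Start with accepting vs non-accepting: {A,B,D,E,F,H,I} | {C,G}.
Split {A,B,D,E,F,H,I} by δ(·,L) → {B,D,F,H,I} and {A,E}.
Refine {B,D,F,H,I} on symbol L: members go to different blocks, giving {D,F,I} and {B,H}.
Split {D,F,I} by δ(·,L) → {F,I} and {D}.
Split {F,I} by δ(·,L) → {F} and {I}.
Refine {A,E} on symbol R: members go to different blocks, giving {A} and {E}.
Split {B,H} by δ(·,L) → {B} and {H}.
No further refinement is possible. Final partition (8 blocks): {F} | {C,G} | {A} | {B} | {D} | {I} | {E} | {H}.
G and C lie in the same block of the stable partition, so they are equivalent — no string distinguishes them.

Yes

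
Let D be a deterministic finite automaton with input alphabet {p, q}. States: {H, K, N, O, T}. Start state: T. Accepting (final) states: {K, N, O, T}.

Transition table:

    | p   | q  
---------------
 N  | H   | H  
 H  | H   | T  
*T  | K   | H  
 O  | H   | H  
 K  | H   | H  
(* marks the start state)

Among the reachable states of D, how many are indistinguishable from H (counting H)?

1

Reachable states from the start: {H,K,T}. Unreachable: {N,O} — drop them.
P0 = {K,T} | {H}.
Split {K,T} by δ(·,p) → {K} and {T}.
The partition is now stable with 3 blocks: {K} | {H} | {T}.
State H belongs to the block {H}, which has 1 states.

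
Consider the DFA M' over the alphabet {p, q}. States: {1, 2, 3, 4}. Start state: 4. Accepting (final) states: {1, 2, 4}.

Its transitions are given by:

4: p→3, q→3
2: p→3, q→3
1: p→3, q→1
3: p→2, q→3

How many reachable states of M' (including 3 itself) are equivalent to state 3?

1

Reachable states from the start: {2,3,4}. Unreachable: {1} — drop them.
Initial partition by acceptance: {2,4} | {3}.
The partition is now stable with 2 blocks: {2,4} | {3}.
State 3 belongs to the block {3}, which has 1 states.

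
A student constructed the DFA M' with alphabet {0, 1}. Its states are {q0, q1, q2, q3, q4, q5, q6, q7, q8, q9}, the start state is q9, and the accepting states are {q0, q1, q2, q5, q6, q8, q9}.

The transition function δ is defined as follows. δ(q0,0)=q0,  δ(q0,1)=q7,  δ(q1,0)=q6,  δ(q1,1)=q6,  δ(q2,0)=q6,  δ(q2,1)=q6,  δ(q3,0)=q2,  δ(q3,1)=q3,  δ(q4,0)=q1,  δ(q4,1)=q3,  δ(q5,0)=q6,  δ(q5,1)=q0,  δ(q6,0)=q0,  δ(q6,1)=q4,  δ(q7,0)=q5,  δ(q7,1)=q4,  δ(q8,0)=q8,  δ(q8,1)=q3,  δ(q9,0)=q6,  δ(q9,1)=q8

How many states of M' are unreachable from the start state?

Exploring from q9, all states are eventually visited, so none are unreachable.

0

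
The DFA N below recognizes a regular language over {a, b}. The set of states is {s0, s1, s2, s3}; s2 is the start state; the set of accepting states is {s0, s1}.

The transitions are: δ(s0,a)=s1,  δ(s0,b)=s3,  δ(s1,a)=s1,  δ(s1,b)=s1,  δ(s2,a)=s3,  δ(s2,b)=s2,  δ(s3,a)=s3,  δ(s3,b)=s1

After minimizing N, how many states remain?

Reachable states from the start: {s1,s2,s3}. Unreachable: {s0} — drop them.
Start with accepting vs non-accepting: {s1} | {s2,s3}.
On input b, block {s2,s3} splits into {s2} and {s3}.
No further refinement is possible. Final partition (3 blocks): {s1} | {s2} | {s3}.

3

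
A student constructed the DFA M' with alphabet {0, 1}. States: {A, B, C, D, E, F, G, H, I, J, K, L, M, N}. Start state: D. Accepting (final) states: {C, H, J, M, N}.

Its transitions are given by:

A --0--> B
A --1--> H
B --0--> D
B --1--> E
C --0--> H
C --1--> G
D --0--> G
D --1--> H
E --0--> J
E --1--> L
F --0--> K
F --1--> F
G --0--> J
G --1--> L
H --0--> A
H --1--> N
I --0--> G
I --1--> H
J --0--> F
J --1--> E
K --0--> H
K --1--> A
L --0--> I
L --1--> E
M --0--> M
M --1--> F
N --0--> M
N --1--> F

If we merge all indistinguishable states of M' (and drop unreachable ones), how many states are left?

Reachable states from the start: {A,B,D,E,F,G,H,I,J,K,L,M,N}. Unreachable: {C} — drop them.
Start with accepting vs non-accepting: {H,J,M,N} | {A,B,D,E,F,G,I,K,L}.
On input 0, block {H,J,M,N} splits into {H,J} and {M,N}.
Refine {H,J} on symbol 1: members go to different blocks, giving {H} and {J}.
Refine {A,B,D,E,F,G,I,K,L} on symbol 0: members go to different blocks, giving {A,B,D,F,I,L} and {E,G} and {K}.
Split {A,B,D,F,I,L} by δ(·,0) → {A,B,L} and {D,I} and {F}.
Split {A,B,L} by δ(·,0) → {B,L} and {A}.
The partition is now stable with 9 blocks: {H} | {B,L} | {M,N} | {J} | {E,G} | {K} | {D,I} | {F} | {A}.

9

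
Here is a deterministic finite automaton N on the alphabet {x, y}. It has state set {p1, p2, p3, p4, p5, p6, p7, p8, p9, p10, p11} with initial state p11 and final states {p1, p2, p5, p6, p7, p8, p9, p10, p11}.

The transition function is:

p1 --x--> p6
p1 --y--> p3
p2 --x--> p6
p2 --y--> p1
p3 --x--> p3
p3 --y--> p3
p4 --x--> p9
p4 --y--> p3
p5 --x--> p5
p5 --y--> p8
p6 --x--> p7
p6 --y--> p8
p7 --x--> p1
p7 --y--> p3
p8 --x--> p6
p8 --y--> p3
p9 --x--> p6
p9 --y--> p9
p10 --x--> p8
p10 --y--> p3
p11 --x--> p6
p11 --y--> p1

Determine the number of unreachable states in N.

BFS from p11 reaches {p1, p3, p6, p7, p8, p11}; the 5 state(s) p2, p4, p5, p9, p10 are never visited.

5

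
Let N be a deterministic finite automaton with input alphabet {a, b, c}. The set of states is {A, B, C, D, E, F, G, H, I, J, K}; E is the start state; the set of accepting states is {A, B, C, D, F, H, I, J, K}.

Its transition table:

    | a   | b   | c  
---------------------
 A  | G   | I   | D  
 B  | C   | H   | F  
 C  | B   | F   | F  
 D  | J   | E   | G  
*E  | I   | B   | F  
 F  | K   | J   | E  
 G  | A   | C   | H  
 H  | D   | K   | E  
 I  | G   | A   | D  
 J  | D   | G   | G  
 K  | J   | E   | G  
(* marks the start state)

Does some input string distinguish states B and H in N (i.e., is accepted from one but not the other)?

Yes

All states are reachable from the start state.
P0 = {A,B,C,D,F,H,I,J,K} | {E,G}.
Refine {A,B,C,D,F,H,I,J,K} on symbol a: members go to different blocks, giving {B,C,D,F,H,J,K} and {A,I}.
Split {B,C,D,F,H,J,K} by δ(·,b) → {B,C,F,H} and {D,J,K}.
On input a, block {B,C,F,H} splits into {B,C} and {F,H}.
Stable partition: {B,C} | {E,G} | {A,I} | {D,J,K} | {F,H} — 5 equivalence classes.
B and H end up in different blocks, so they are distinguishable. For instance, the string 'c' is accepted from only B.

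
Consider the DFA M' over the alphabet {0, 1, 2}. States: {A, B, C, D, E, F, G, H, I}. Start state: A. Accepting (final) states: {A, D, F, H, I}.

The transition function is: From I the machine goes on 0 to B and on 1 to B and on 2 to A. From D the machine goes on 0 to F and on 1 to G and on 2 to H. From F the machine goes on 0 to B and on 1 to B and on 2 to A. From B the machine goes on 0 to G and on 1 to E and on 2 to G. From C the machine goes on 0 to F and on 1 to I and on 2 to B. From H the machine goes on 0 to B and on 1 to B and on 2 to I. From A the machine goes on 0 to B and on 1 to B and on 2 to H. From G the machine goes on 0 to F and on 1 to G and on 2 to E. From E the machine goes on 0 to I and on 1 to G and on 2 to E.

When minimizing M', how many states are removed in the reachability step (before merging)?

BFS from A reaches {A, B, E, F, G, H, I}; the 2 state(s) C, D are never visited.

2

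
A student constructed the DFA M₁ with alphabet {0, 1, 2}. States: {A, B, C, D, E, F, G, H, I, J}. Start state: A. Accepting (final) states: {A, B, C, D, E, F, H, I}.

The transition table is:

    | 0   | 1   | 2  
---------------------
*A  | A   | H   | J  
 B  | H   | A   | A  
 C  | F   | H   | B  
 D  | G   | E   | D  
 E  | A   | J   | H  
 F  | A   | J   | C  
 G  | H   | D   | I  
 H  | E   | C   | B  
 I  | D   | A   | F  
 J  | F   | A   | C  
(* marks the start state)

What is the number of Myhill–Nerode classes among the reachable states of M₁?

5

States {D,G,I} cannot be reached from the start state, so discard them.
Initial partition by acceptance: {A,B,C,E,F,H} | {J}.
Refine {A,B,C,E,F,H} on symbol 1: members go to different blocks, giving {A,B,C,H} and {E,F}.
Refine {A,B,C,H} on symbol 0: members go to different blocks, giving {A,B} and {C,H}.
On input 0, block {A,B} splits into {A} and {B}.
The partition is now stable with 5 blocks: {A} | {J} | {E,F} | {C,H} | {B}.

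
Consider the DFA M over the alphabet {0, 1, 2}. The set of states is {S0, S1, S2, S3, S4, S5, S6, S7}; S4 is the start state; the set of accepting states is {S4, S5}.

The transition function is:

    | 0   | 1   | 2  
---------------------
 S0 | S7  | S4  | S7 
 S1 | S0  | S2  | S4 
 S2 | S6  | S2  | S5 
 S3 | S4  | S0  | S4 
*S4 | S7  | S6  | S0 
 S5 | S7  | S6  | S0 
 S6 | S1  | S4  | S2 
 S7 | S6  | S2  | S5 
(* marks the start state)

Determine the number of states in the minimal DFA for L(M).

3

States {S3} cannot be reached from the start state, so discard them.
Start with accepting vs non-accepting: {S4,S5} | {S0,S1,S2,S6,S7}.
On input 1, block {S0,S1,S2,S6,S7} splits into {S1,S2,S7} and {S0,S6}.
Stable partition: {S4,S5} | {S1,S2,S7} | {S0,S6} — 3 equivalence classes.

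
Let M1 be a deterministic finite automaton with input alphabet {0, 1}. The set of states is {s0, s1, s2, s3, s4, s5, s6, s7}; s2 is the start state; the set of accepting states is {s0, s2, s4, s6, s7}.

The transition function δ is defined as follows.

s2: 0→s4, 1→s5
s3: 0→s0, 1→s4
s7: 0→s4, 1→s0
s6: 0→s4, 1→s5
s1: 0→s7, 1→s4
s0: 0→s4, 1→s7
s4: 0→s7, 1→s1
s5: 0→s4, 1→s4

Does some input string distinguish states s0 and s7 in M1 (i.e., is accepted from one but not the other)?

First remove the unreachable states {s3,s6}; 6 states remain.
P0 = {s0,s2,s4,s7} | {s1,s5}.
Refine {s0,s2,s4,s7} on symbol 1: members go to different blocks, giving {s0,s7} and {s2,s4}.
On input 0, block {s1,s5} splits into {s1} and {s5}.
Refine {s2,s4} on symbol 0: members go to different blocks, giving {s2} and {s4}.
Stable partition: {s0,s7} | {s1} | {s2} | {s5} | {s4} — 5 equivalence classes.
s0 and s7 lie in the same block of the stable partition, so they are equivalent — no string distinguishes them.

No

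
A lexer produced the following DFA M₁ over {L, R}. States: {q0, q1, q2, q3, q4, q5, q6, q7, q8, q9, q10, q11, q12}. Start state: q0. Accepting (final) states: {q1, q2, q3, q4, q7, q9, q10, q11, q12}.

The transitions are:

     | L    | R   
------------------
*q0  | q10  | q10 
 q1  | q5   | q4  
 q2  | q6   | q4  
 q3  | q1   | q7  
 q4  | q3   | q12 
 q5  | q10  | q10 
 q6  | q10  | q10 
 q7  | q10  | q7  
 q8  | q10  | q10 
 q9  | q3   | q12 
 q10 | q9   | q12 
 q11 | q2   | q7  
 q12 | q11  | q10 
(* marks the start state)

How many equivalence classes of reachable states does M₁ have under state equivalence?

Reachable states from the start: {q0,q1,q2,q3,q4,q5,q6,q7,q9,q10,q11,q12}. Unreachable: {q8} — drop them.
Start with accepting vs non-accepting: {q1,q2,q3,q4,q7,q9,q10,q11,q12} | {q0,q5,q6}.
Refine {q1,q2,q3,q4,q7,q9,q10,q11,q12} on symbol L: members go to different blocks, giving {q3,q4,q7,q9,q10,q11,q12} and {q1,q2}.
On input L, block {q3,q4,q7,q9,q10,q11,q12} splits into {q4,q7,q9,q10,q12} and {q3,q11}.
Refine {q4,q7,q9,q10,q12} on symbol L: members go to different blocks, giving {q4,q9,q12} and {q7,q10}.
On input R, block {q4,q9,q12} splits into {q4,q9} and {q12}.
Refine {q7,q10} on symbol L: members go to different blocks, giving {q7} and {q10}.
The partition is now stable with 7 blocks: {q4,q9} | {q0,q5,q6} | {q1,q2} | {q3,q11} | {q7} | {q12} | {q10}.

7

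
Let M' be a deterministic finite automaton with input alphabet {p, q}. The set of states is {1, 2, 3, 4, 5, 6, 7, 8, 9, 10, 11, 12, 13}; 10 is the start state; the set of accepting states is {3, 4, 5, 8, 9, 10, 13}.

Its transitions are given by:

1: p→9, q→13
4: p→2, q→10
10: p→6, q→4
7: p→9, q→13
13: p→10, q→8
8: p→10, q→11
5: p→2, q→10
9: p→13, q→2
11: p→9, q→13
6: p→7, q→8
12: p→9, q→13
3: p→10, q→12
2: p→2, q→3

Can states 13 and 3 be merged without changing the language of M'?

No

First remove the unreachable states {1,5}; 11 states remain.
Start with accepting vs non-accepting: {3,4,8,9,10,13} | {2,6,7,11,12}.
On input p, block {3,4,8,9,10,13} splits into {3,8,9,13} and {4,10}.
On input p, block {3,8,9,13} splits into {3,8,13} and {9}.
On input q, block {3,8,13} splits into {3,8} and {13}.
On input p, block {2,6,7,11,12} splits into {7,11,12} and {2,6}.
Split {2,6} by δ(·,p) → {2} and {6}.
Split {4,10} by δ(·,p) → {4} and {10}.
Stable partition: {3,8} | {7,11,12} | {4} | {9} | {13} | {2} | {6} | {10} — 8 equivalence classes.
13 and 3 end up in different blocks, so they are distinguishable. For instance, the string 'q' is accepted from only 13.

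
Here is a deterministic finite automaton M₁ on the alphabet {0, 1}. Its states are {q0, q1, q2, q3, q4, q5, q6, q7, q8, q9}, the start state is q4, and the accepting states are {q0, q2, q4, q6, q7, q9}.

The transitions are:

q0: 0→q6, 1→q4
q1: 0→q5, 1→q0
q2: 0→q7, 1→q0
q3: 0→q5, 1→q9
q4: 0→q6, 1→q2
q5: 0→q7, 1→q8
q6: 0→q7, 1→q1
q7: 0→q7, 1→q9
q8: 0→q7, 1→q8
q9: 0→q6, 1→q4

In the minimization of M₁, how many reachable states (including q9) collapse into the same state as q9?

2

First remove the unreachable states {q3}; 9 states remain.
Start with accepting vs non-accepting: {q0,q2,q4,q6,q7,q9} | {q1,q5,q8}.
On input 1, block {q0,q2,q4,q6,q7,q9} splits into {q0,q2,q4,q7,q9} and {q6}.
On input 0, block {q0,q2,q4,q7,q9} splits into {q0,q4,q9} and {q2,q7}.
On input 1, block {q0,q4,q9} splits into {q0,q9} and {q4}.
Refine {q1,q5,q8} on symbol 0: members go to different blocks, giving {q5,q8} and {q1}.
The partition is now stable with 6 blocks: {q0,q9} | {q5,q8} | {q6} | {q2,q7} | {q4} | {q1}.
The equivalence class containing q9 is {q0,q9}, of size 2.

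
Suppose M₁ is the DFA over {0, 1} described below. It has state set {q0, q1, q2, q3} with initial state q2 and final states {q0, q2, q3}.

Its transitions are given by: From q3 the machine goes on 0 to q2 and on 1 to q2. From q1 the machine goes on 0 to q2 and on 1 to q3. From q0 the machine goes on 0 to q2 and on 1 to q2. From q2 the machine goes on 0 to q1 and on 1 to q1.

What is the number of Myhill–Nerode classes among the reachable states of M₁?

3

First remove the unreachable states {q0}; 3 states remain.
Start with accepting vs non-accepting: {q2,q3} | {q1}.
On input 0, block {q2,q3} splits into {q2} and {q3}.
No further refinement is possible. Final partition (3 blocks): {q2} | {q1} | {q3}.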